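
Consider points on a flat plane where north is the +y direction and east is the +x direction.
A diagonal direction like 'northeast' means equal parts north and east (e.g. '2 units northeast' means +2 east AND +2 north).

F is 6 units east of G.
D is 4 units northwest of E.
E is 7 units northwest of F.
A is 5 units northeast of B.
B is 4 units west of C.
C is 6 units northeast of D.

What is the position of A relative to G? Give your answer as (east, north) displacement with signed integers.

Place G at the origin (east=0, north=0).
  F is 6 units east of G: delta (east=+6, north=+0); F at (east=6, north=0).
  E is 7 units northwest of F: delta (east=-7, north=+7); E at (east=-1, north=7).
  D is 4 units northwest of E: delta (east=-4, north=+4); D at (east=-5, north=11).
  C is 6 units northeast of D: delta (east=+6, north=+6); C at (east=1, north=17).
  B is 4 units west of C: delta (east=-4, north=+0); B at (east=-3, north=17).
  A is 5 units northeast of B: delta (east=+5, north=+5); A at (east=2, north=22).
Therefore A relative to G: (east=2, north=22).

Answer: A is at (east=2, north=22) relative to G.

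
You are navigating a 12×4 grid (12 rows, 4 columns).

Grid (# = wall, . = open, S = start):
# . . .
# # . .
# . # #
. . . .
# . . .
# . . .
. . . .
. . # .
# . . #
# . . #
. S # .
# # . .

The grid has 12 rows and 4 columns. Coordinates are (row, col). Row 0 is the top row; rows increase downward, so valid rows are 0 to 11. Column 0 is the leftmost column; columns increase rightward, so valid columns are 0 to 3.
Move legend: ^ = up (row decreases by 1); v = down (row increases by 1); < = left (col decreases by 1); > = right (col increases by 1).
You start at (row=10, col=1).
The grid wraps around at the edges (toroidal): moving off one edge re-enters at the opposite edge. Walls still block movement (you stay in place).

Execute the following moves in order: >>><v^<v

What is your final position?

Start: (row=10, col=1)
  [×3]> (right): blocked, stay at (row=10, col=1)
  < (left): (row=10, col=1) -> (row=10, col=0)
  v (down): blocked, stay at (row=10, col=0)
  ^ (up): blocked, stay at (row=10, col=0)
  < (left): (row=10, col=0) -> (row=10, col=3)
  v (down): (row=10, col=3) -> (row=11, col=3)
Final: (row=11, col=3)

Answer: Final position: (row=11, col=3)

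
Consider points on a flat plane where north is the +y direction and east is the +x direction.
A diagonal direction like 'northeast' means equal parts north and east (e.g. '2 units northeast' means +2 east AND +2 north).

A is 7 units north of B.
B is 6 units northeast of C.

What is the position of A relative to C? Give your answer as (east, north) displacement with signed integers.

Place C at the origin (east=0, north=0).
  B is 6 units northeast of C: delta (east=+6, north=+6); B at (east=6, north=6).
  A is 7 units north of B: delta (east=+0, north=+7); A at (east=6, north=13).
Therefore A relative to C: (east=6, north=13).

Answer: A is at (east=6, north=13) relative to C.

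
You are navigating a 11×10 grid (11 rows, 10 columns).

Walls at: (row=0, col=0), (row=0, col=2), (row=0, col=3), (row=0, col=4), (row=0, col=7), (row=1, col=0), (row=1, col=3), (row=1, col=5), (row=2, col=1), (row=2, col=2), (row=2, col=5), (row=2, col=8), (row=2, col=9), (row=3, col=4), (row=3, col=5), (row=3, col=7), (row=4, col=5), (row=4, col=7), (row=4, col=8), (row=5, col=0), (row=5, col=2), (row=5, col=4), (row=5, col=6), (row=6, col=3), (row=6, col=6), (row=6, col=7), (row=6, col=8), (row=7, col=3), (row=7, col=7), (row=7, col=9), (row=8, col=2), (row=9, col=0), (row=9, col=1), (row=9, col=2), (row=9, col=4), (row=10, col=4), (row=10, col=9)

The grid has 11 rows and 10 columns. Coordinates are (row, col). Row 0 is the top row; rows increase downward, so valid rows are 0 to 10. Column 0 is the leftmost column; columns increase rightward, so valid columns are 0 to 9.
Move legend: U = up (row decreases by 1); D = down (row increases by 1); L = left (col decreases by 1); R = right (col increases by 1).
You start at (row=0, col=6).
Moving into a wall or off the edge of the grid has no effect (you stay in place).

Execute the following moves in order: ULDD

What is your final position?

Answer: Final position: (row=0, col=5)

Derivation:
Start: (row=0, col=6)
  U (up): blocked, stay at (row=0, col=6)
  L (left): (row=0, col=6) -> (row=0, col=5)
  D (down): blocked, stay at (row=0, col=5)
  D (down): blocked, stay at (row=0, col=5)
Final: (row=0, col=5)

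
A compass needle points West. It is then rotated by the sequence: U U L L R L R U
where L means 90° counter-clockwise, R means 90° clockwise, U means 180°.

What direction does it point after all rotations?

Start: West
  U (U-turn (180°)) -> East
  U (U-turn (180°)) -> West
  L (left (90° counter-clockwise)) -> South
  L (left (90° counter-clockwise)) -> East
  R (right (90° clockwise)) -> South
  L (left (90° counter-clockwise)) -> East
  R (right (90° clockwise)) -> South
  U (U-turn (180°)) -> North
Final: North

Answer: Final heading: North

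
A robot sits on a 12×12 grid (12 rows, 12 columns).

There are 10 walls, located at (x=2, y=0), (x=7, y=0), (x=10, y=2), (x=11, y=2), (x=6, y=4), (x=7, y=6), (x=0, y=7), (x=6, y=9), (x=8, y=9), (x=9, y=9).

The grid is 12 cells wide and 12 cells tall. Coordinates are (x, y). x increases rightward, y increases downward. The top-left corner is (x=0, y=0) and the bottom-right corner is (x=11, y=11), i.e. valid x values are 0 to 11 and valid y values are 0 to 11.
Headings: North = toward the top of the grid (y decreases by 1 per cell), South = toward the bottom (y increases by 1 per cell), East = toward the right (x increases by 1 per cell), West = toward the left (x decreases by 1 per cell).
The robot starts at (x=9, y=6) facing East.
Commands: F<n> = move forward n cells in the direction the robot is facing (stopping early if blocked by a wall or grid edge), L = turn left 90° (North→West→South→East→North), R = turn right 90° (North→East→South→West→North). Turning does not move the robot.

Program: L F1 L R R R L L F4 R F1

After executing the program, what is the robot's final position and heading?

Answer: Final position: (x=10, y=1), facing East

Derivation:
Start: (x=9, y=6), facing East
  L: turn left, now facing North
  F1: move forward 1, now at (x=9, y=5)
  L: turn left, now facing West
  R: turn right, now facing North
  R: turn right, now facing East
  R: turn right, now facing South
  L: turn left, now facing East
  L: turn left, now facing North
  F4: move forward 4, now at (x=9, y=1)
  R: turn right, now facing East
  F1: move forward 1, now at (x=10, y=1)
Final: (x=10, y=1), facing East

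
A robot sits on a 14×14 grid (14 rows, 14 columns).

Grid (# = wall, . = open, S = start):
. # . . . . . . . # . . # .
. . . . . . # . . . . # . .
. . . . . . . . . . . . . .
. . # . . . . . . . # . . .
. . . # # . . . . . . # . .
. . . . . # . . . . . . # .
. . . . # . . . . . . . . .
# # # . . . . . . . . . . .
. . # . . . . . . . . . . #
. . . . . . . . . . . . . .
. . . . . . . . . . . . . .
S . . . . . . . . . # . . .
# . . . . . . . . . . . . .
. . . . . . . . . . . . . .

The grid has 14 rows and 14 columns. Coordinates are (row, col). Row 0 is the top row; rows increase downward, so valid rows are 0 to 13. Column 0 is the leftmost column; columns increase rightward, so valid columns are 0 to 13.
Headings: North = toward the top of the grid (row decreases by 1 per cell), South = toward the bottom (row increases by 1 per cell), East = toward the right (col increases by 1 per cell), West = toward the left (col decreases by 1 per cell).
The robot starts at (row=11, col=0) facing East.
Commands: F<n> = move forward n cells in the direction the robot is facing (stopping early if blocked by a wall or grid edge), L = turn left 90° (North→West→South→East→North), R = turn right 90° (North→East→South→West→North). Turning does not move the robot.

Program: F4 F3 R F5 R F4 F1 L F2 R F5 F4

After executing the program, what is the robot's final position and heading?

Start: (row=11, col=0), facing East
  F4: move forward 4, now at (row=11, col=4)
  F3: move forward 3, now at (row=11, col=7)
  R: turn right, now facing South
  F5: move forward 2/5 (blocked), now at (row=13, col=7)
  R: turn right, now facing West
  F4: move forward 4, now at (row=13, col=3)
  F1: move forward 1, now at (row=13, col=2)
  L: turn left, now facing South
  F2: move forward 0/2 (blocked), now at (row=13, col=2)
  R: turn right, now facing West
  F5: move forward 2/5 (blocked), now at (row=13, col=0)
  F4: move forward 0/4 (blocked), now at (row=13, col=0)
Final: (row=13, col=0), facing West

Answer: Final position: (row=13, col=0), facing West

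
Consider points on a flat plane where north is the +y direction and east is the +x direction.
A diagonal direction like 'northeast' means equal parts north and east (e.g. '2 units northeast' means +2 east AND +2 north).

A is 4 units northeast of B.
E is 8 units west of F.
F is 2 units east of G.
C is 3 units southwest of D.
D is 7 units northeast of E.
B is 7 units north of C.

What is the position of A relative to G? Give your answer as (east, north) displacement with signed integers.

Answer: A is at (east=2, north=15) relative to G.

Derivation:
Place G at the origin (east=0, north=0).
  F is 2 units east of G: delta (east=+2, north=+0); F at (east=2, north=0).
  E is 8 units west of F: delta (east=-8, north=+0); E at (east=-6, north=0).
  D is 7 units northeast of E: delta (east=+7, north=+7); D at (east=1, north=7).
  C is 3 units southwest of D: delta (east=-3, north=-3); C at (east=-2, north=4).
  B is 7 units north of C: delta (east=+0, north=+7); B at (east=-2, north=11).
  A is 4 units northeast of B: delta (east=+4, north=+4); A at (east=2, north=15).
Therefore A relative to G: (east=2, north=15).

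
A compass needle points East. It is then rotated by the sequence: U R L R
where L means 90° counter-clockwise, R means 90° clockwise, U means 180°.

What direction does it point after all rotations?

Start: East
  U (U-turn (180°)) -> West
  R (right (90° clockwise)) -> North
  L (left (90° counter-clockwise)) -> West
  R (right (90° clockwise)) -> North
Final: North

Answer: Final heading: North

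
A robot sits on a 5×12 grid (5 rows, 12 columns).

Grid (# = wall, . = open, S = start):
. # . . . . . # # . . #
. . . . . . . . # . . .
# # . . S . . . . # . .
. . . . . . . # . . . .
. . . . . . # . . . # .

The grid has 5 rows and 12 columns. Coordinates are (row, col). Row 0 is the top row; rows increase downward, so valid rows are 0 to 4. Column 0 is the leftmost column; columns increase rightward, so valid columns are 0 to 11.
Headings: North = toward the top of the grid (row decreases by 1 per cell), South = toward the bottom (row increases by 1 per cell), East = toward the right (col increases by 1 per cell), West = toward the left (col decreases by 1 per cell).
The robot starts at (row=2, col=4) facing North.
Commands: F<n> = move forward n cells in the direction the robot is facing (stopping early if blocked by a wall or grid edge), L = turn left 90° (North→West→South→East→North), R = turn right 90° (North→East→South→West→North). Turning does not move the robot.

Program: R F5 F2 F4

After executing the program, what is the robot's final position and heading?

Start: (row=2, col=4), facing North
  R: turn right, now facing East
  F5: move forward 4/5 (blocked), now at (row=2, col=8)
  F2: move forward 0/2 (blocked), now at (row=2, col=8)
  F4: move forward 0/4 (blocked), now at (row=2, col=8)
Final: (row=2, col=8), facing East

Answer: Final position: (row=2, col=8), facing East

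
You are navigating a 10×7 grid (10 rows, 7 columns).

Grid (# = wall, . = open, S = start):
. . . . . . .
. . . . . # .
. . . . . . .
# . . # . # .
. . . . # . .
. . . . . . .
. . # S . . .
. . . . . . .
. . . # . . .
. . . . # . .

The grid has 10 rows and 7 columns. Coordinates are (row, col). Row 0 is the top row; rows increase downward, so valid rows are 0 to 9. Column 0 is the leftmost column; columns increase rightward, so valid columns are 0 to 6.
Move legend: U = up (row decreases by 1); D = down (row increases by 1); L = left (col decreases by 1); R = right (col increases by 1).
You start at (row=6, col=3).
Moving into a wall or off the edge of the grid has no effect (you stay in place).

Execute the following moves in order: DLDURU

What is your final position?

Answer: Final position: (row=6, col=3)

Derivation:
Start: (row=6, col=3)
  D (down): (row=6, col=3) -> (row=7, col=3)
  L (left): (row=7, col=3) -> (row=7, col=2)
  D (down): (row=7, col=2) -> (row=8, col=2)
  U (up): (row=8, col=2) -> (row=7, col=2)
  R (right): (row=7, col=2) -> (row=7, col=3)
  U (up): (row=7, col=3) -> (row=6, col=3)
Final: (row=6, col=3)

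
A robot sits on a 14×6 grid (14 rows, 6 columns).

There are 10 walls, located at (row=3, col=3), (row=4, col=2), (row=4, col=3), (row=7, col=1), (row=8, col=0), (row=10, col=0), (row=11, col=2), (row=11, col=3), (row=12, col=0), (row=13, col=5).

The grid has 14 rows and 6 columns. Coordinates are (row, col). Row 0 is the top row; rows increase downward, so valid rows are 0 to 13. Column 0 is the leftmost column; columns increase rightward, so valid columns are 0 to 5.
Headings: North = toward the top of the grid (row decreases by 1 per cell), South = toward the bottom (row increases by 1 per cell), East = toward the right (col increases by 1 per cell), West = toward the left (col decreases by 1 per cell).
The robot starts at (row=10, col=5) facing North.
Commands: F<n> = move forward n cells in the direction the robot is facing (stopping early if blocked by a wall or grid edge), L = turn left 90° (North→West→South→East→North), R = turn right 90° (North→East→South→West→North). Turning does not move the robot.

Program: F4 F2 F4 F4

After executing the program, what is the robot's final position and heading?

Start: (row=10, col=5), facing North
  F4: move forward 4, now at (row=6, col=5)
  F2: move forward 2, now at (row=4, col=5)
  F4: move forward 4, now at (row=0, col=5)
  F4: move forward 0/4 (blocked), now at (row=0, col=5)
Final: (row=0, col=5), facing North

Answer: Final position: (row=0, col=5), facing North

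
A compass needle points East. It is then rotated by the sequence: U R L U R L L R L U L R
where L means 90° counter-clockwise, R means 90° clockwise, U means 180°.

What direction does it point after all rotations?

Start: East
  U (U-turn (180°)) -> West
  R (right (90° clockwise)) -> North
  L (left (90° counter-clockwise)) -> West
  U (U-turn (180°)) -> East
  R (right (90° clockwise)) -> South
  L (left (90° counter-clockwise)) -> East
  L (left (90° counter-clockwise)) -> North
  R (right (90° clockwise)) -> East
  L (left (90° counter-clockwise)) -> North
  U (U-turn (180°)) -> South
  L (left (90° counter-clockwise)) -> East
  R (right (90° clockwise)) -> South
Final: South

Answer: Final heading: South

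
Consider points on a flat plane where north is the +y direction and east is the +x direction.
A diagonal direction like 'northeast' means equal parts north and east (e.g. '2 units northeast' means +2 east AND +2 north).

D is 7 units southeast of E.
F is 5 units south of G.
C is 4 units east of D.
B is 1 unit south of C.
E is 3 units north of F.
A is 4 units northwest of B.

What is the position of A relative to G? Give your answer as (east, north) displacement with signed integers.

Place G at the origin (east=0, north=0).
  F is 5 units south of G: delta (east=+0, north=-5); F at (east=0, north=-5).
  E is 3 units north of F: delta (east=+0, north=+3); E at (east=0, north=-2).
  D is 7 units southeast of E: delta (east=+7, north=-7); D at (east=7, north=-9).
  C is 4 units east of D: delta (east=+4, north=+0); C at (east=11, north=-9).
  B is 1 unit south of C: delta (east=+0, north=-1); B at (east=11, north=-10).
  A is 4 units northwest of B: delta (east=-4, north=+4); A at (east=7, north=-6).
Therefore A relative to G: (east=7, north=-6).

Answer: A is at (east=7, north=-6) relative to G.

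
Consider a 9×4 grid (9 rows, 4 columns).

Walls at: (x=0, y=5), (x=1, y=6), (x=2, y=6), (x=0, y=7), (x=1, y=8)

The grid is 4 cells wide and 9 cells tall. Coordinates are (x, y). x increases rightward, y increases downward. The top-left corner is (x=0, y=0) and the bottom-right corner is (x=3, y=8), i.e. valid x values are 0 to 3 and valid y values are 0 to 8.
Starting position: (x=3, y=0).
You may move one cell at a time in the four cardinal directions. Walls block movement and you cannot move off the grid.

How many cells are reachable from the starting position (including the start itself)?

BFS flood-fill from (x=3, y=0):
  Distance 0: (x=3, y=0)
  Distance 1: (x=2, y=0), (x=3, y=1)
  Distance 2: (x=1, y=0), (x=2, y=1), (x=3, y=2)
  Distance 3: (x=0, y=0), (x=1, y=1), (x=2, y=2), (x=3, y=3)
  Distance 4: (x=0, y=1), (x=1, y=2), (x=2, y=3), (x=3, y=4)
  Distance 5: (x=0, y=2), (x=1, y=3), (x=2, y=4), (x=3, y=5)
  Distance 6: (x=0, y=3), (x=1, y=4), (x=2, y=5), (x=3, y=6)
  Distance 7: (x=0, y=4), (x=1, y=5), (x=3, y=7)
  Distance 8: (x=2, y=7), (x=3, y=8)
  Distance 9: (x=1, y=7), (x=2, y=8)
Total reachable: 29 (grid has 31 open cells total)

Answer: Reachable cells: 29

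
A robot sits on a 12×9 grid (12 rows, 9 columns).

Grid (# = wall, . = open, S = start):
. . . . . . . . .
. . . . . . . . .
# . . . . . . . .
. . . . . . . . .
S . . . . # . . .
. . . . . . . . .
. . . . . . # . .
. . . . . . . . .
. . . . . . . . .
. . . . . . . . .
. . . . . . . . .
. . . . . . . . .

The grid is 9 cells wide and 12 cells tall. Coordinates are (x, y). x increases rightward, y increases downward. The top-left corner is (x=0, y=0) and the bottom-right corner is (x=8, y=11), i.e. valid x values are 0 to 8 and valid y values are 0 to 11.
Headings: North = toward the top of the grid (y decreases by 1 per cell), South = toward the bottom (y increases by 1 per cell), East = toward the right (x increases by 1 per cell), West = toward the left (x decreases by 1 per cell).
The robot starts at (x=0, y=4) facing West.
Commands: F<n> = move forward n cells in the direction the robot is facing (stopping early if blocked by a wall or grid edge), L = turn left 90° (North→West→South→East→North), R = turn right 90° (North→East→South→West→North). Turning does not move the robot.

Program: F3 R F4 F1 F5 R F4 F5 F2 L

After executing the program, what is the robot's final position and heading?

Start: (x=0, y=4), facing West
  F3: move forward 0/3 (blocked), now at (x=0, y=4)
  R: turn right, now facing North
  F4: move forward 1/4 (blocked), now at (x=0, y=3)
  F1: move forward 0/1 (blocked), now at (x=0, y=3)
  F5: move forward 0/5 (blocked), now at (x=0, y=3)
  R: turn right, now facing East
  F4: move forward 4, now at (x=4, y=3)
  F5: move forward 4/5 (blocked), now at (x=8, y=3)
  F2: move forward 0/2 (blocked), now at (x=8, y=3)
  L: turn left, now facing North
Final: (x=8, y=3), facing North

Answer: Final position: (x=8, y=3), facing North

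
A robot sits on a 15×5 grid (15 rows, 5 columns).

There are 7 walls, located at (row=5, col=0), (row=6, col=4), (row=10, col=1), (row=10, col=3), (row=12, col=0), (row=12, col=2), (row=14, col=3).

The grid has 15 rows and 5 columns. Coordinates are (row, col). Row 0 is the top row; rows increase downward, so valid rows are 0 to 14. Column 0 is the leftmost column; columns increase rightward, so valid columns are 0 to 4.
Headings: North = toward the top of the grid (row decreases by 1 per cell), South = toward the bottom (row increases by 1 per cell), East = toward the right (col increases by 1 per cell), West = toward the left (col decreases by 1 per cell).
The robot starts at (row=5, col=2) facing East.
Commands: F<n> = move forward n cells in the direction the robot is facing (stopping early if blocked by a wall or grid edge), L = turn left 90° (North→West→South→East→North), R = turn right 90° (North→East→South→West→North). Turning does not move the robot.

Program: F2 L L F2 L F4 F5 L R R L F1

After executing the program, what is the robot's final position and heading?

Answer: Final position: (row=11, col=2), facing South

Derivation:
Start: (row=5, col=2), facing East
  F2: move forward 2, now at (row=5, col=4)
  L: turn left, now facing North
  L: turn left, now facing West
  F2: move forward 2, now at (row=5, col=2)
  L: turn left, now facing South
  F4: move forward 4, now at (row=9, col=2)
  F5: move forward 2/5 (blocked), now at (row=11, col=2)
  L: turn left, now facing East
  R: turn right, now facing South
  R: turn right, now facing West
  L: turn left, now facing South
  F1: move forward 0/1 (blocked), now at (row=11, col=2)
Final: (row=11, col=2), facing South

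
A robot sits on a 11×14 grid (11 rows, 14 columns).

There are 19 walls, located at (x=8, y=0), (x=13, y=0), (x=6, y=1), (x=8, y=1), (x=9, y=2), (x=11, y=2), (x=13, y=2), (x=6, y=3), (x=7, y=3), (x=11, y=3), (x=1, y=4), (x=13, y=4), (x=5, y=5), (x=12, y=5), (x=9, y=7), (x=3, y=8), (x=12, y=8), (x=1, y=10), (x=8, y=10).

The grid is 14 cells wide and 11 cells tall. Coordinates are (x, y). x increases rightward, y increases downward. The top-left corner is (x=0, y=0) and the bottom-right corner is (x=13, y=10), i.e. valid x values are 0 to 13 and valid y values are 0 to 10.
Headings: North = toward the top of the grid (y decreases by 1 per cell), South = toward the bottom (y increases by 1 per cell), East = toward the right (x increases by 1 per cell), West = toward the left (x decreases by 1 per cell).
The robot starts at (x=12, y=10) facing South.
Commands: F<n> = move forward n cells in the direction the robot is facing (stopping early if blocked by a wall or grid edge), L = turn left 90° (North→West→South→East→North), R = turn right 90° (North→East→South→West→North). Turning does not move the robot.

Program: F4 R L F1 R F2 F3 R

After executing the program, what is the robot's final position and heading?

Start: (x=12, y=10), facing South
  F4: move forward 0/4 (blocked), now at (x=12, y=10)
  R: turn right, now facing West
  L: turn left, now facing South
  F1: move forward 0/1 (blocked), now at (x=12, y=10)
  R: turn right, now facing West
  F2: move forward 2, now at (x=10, y=10)
  F3: move forward 1/3 (blocked), now at (x=9, y=10)
  R: turn right, now facing North
Final: (x=9, y=10), facing North

Answer: Final position: (x=9, y=10), facing North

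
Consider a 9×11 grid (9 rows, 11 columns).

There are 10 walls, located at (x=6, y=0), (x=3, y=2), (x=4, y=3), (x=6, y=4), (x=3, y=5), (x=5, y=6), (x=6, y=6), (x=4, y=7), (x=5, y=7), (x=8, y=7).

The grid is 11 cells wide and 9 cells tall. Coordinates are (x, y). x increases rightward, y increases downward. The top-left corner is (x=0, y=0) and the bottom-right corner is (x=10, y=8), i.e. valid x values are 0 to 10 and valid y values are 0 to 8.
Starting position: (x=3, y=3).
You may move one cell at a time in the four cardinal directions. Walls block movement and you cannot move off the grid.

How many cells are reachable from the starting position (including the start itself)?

Answer: Reachable cells: 89

Derivation:
BFS flood-fill from (x=3, y=3):
  Distance 0: (x=3, y=3)
  Distance 1: (x=2, y=3), (x=3, y=4)
  Distance 2: (x=2, y=2), (x=1, y=3), (x=2, y=4), (x=4, y=4)
  Distance 3: (x=2, y=1), (x=1, y=2), (x=0, y=3), (x=1, y=4), (x=5, y=4), (x=2, y=5), (x=4, y=5)
  Distance 4: (x=2, y=0), (x=1, y=1), (x=3, y=1), (x=0, y=2), (x=5, y=3), (x=0, y=4), (x=1, y=5), (x=5, y=5), (x=2, y=6), (x=4, y=6)
  Distance 5: (x=1, y=0), (x=3, y=0), (x=0, y=1), (x=4, y=1), (x=5, y=2), (x=6, y=3), (x=0, y=5), (x=6, y=5), (x=1, y=6), (x=3, y=6), (x=2, y=7)
  Distance 6: (x=0, y=0), (x=4, y=0), (x=5, y=1), (x=4, y=2), (x=6, y=2), (x=7, y=3), (x=7, y=5), (x=0, y=6), (x=1, y=7), (x=3, y=7), (x=2, y=8)
  Distance 7: (x=5, y=0), (x=6, y=1), (x=7, y=2), (x=8, y=3), (x=7, y=4), (x=8, y=5), (x=7, y=6), (x=0, y=7), (x=1, y=8), (x=3, y=8)
  Distance 8: (x=7, y=1), (x=8, y=2), (x=9, y=3), (x=8, y=4), (x=9, y=5), (x=8, y=6), (x=7, y=7), (x=0, y=8), (x=4, y=8)
  Distance 9: (x=7, y=0), (x=8, y=1), (x=9, y=2), (x=10, y=3), (x=9, y=4), (x=10, y=5), (x=9, y=6), (x=6, y=7), (x=5, y=8), (x=7, y=8)
  Distance 10: (x=8, y=0), (x=9, y=1), (x=10, y=2), (x=10, y=4), (x=10, y=6), (x=9, y=7), (x=6, y=8), (x=8, y=8)
  Distance 11: (x=9, y=0), (x=10, y=1), (x=10, y=7), (x=9, y=8)
  Distance 12: (x=10, y=0), (x=10, y=8)
Total reachable: 89 (grid has 89 open cells total)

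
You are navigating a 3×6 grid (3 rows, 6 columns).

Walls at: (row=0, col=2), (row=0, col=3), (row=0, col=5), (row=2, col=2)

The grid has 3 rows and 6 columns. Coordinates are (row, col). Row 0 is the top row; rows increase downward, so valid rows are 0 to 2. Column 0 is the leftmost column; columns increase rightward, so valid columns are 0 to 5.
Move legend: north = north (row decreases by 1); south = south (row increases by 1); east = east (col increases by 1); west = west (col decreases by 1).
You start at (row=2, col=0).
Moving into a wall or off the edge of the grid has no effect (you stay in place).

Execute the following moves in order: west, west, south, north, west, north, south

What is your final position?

Answer: Final position: (row=1, col=0)

Derivation:
Start: (row=2, col=0)
  west (west): blocked, stay at (row=2, col=0)
  west (west): blocked, stay at (row=2, col=0)
  south (south): blocked, stay at (row=2, col=0)
  north (north): (row=2, col=0) -> (row=1, col=0)
  west (west): blocked, stay at (row=1, col=0)
  north (north): (row=1, col=0) -> (row=0, col=0)
  south (south): (row=0, col=0) -> (row=1, col=0)
Final: (row=1, col=0)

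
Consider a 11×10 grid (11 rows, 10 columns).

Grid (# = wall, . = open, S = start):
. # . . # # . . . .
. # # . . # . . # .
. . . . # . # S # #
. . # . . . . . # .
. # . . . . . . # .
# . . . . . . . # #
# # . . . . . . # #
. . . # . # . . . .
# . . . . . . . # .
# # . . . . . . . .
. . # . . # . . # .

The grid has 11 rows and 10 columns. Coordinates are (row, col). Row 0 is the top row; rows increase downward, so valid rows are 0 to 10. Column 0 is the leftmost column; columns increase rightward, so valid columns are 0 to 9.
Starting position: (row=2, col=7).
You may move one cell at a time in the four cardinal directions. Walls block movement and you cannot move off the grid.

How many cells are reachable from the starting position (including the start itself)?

BFS flood-fill from (row=2, col=7):
  Distance 0: (row=2, col=7)
  Distance 1: (row=1, col=7), (row=3, col=7)
  Distance 2: (row=0, col=7), (row=1, col=6), (row=3, col=6), (row=4, col=7)
  Distance 3: (row=0, col=6), (row=0, col=8), (row=3, col=5), (row=4, col=6), (row=5, col=7)
  Distance 4: (row=0, col=9), (row=2, col=5), (row=3, col=4), (row=4, col=5), (row=5, col=6), (row=6, col=7)
  Distance 5: (row=1, col=9), (row=3, col=3), (row=4, col=4), (row=5, col=5), (row=6, col=6), (row=7, col=7)
  Distance 6: (row=2, col=3), (row=4, col=3), (row=5, col=4), (row=6, col=5), (row=7, col=6), (row=7, col=8), (row=8, col=7)
  Distance 7: (row=1, col=3), (row=2, col=2), (row=4, col=2), (row=5, col=3), (row=6, col=4), (row=7, col=9), (row=8, col=6), (row=9, col=7)
  Distance 8: (row=0, col=3), (row=1, col=4), (row=2, col=1), (row=5, col=2), (row=6, col=3), (row=7, col=4), (row=8, col=5), (row=8, col=9), (row=9, col=6), (row=9, col=8), (row=10, col=7)
  Distance 9: (row=0, col=2), (row=2, col=0), (row=3, col=1), (row=5, col=1), (row=6, col=2), (row=8, col=4), (row=9, col=5), (row=9, col=9), (row=10, col=6)
  Distance 10: (row=1, col=0), (row=3, col=0), (row=7, col=2), (row=8, col=3), (row=9, col=4), (row=10, col=9)
  Distance 11: (row=0, col=0), (row=4, col=0), (row=7, col=1), (row=8, col=2), (row=9, col=3), (row=10, col=4)
  Distance 12: (row=7, col=0), (row=8, col=1), (row=9, col=2), (row=10, col=3)
Total reachable: 75 (grid has 79 open cells total)

Answer: Reachable cells: 75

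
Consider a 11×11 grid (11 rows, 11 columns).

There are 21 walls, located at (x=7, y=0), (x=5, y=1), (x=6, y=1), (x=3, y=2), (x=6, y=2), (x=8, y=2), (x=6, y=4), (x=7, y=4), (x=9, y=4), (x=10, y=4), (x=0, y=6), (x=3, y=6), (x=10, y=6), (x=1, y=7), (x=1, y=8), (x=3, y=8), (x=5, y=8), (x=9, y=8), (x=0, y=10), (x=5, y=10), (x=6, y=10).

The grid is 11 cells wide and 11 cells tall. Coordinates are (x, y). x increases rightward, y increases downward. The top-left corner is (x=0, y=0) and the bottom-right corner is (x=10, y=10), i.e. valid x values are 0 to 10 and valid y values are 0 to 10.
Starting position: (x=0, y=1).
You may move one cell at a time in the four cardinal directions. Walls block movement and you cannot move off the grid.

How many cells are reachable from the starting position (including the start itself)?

BFS flood-fill from (x=0, y=1):
  Distance 0: (x=0, y=1)
  Distance 1: (x=0, y=0), (x=1, y=1), (x=0, y=2)
  Distance 2: (x=1, y=0), (x=2, y=1), (x=1, y=2), (x=0, y=3)
  Distance 3: (x=2, y=0), (x=3, y=1), (x=2, y=2), (x=1, y=3), (x=0, y=4)
  Distance 4: (x=3, y=0), (x=4, y=1), (x=2, y=3), (x=1, y=4), (x=0, y=5)
  Distance 5: (x=4, y=0), (x=4, y=2), (x=3, y=3), (x=2, y=4), (x=1, y=5)
  Distance 6: (x=5, y=0), (x=5, y=2), (x=4, y=3), (x=3, y=4), (x=2, y=5), (x=1, y=6)
  Distance 7: (x=6, y=0), (x=5, y=3), (x=4, y=4), (x=3, y=5), (x=2, y=6)
  Distance 8: (x=6, y=3), (x=5, y=4), (x=4, y=5), (x=2, y=7)
  Distance 9: (x=7, y=3), (x=5, y=5), (x=4, y=6), (x=3, y=7), (x=2, y=8)
  Distance 10: (x=7, y=2), (x=8, y=3), (x=6, y=5), (x=5, y=6), (x=4, y=7), (x=2, y=9)
  Distance 11: (x=7, y=1), (x=9, y=3), (x=8, y=4), (x=7, y=5), (x=6, y=6), (x=5, y=7), (x=4, y=8), (x=1, y=9), (x=3, y=9), (x=2, y=10)
  Distance 12: (x=8, y=1), (x=9, y=2), (x=10, y=3), (x=8, y=5), (x=7, y=6), (x=6, y=7), (x=0, y=9), (x=4, y=9), (x=1, y=10), (x=3, y=10)
  Distance 13: (x=8, y=0), (x=9, y=1), (x=10, y=2), (x=9, y=5), (x=8, y=6), (x=7, y=7), (x=0, y=8), (x=6, y=8), (x=5, y=9), (x=4, y=10)
  Distance 14: (x=9, y=0), (x=10, y=1), (x=10, y=5), (x=9, y=6), (x=0, y=7), (x=8, y=7), (x=7, y=8), (x=6, y=9)
  Distance 15: (x=10, y=0), (x=9, y=7), (x=8, y=8), (x=7, y=9)
  Distance 16: (x=10, y=7), (x=8, y=9), (x=7, y=10)
  Distance 17: (x=10, y=8), (x=9, y=9), (x=8, y=10)
  Distance 18: (x=10, y=9), (x=9, y=10)
  Distance 19: (x=10, y=10)
Total reachable: 100 (grid has 100 open cells total)

Answer: Reachable cells: 100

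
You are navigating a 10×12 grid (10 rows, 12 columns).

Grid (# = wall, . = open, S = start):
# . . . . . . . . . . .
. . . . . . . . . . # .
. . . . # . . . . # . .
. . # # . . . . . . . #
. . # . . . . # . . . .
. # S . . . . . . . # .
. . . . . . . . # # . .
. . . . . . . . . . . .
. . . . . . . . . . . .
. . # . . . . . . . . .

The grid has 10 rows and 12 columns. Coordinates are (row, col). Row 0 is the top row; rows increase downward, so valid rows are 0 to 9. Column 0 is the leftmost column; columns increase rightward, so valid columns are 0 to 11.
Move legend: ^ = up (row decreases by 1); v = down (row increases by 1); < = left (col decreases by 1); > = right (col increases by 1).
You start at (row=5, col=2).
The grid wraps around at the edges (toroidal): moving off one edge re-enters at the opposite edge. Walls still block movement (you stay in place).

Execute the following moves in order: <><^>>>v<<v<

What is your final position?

Answer: Final position: (row=7, col=2)

Derivation:
Start: (row=5, col=2)
  < (left): blocked, stay at (row=5, col=2)
  > (right): (row=5, col=2) -> (row=5, col=3)
  < (left): (row=5, col=3) -> (row=5, col=2)
  ^ (up): blocked, stay at (row=5, col=2)
  > (right): (row=5, col=2) -> (row=5, col=3)
  > (right): (row=5, col=3) -> (row=5, col=4)
  > (right): (row=5, col=4) -> (row=5, col=5)
  v (down): (row=5, col=5) -> (row=6, col=5)
  < (left): (row=6, col=5) -> (row=6, col=4)
  < (left): (row=6, col=4) -> (row=6, col=3)
  v (down): (row=6, col=3) -> (row=7, col=3)
  < (left): (row=7, col=3) -> (row=7, col=2)
Final: (row=7, col=2)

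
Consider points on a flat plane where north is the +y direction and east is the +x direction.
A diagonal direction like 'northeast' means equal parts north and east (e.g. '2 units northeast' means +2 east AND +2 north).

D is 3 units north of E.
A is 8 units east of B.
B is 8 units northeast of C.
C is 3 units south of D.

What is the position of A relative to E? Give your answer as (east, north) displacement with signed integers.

Answer: A is at (east=16, north=8) relative to E.

Derivation:
Place E at the origin (east=0, north=0).
  D is 3 units north of E: delta (east=+0, north=+3); D at (east=0, north=3).
  C is 3 units south of D: delta (east=+0, north=-3); C at (east=0, north=0).
  B is 8 units northeast of C: delta (east=+8, north=+8); B at (east=8, north=8).
  A is 8 units east of B: delta (east=+8, north=+0); A at (east=16, north=8).
Therefore A relative to E: (east=16, north=8).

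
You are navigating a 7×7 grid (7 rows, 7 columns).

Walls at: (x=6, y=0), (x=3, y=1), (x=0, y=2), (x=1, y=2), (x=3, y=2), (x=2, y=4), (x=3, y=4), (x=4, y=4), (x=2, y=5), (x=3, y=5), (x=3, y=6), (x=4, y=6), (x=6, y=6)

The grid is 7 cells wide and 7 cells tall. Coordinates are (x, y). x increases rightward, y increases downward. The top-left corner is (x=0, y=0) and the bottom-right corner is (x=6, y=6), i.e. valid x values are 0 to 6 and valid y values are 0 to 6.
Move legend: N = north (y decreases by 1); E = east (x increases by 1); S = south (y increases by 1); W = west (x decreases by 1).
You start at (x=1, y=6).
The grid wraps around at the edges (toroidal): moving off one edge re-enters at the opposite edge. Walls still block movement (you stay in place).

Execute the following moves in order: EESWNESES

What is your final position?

Start: (x=1, y=6)
  E (east): (x=1, y=6) -> (x=2, y=6)
  E (east): blocked, stay at (x=2, y=6)
  S (south): (x=2, y=6) -> (x=2, y=0)
  W (west): (x=2, y=0) -> (x=1, y=0)
  N (north): (x=1, y=0) -> (x=1, y=6)
  E (east): (x=1, y=6) -> (x=2, y=6)
  S (south): (x=2, y=6) -> (x=2, y=0)
  E (east): (x=2, y=0) -> (x=3, y=0)
  S (south): blocked, stay at (x=3, y=0)
Final: (x=3, y=0)

Answer: Final position: (x=3, y=0)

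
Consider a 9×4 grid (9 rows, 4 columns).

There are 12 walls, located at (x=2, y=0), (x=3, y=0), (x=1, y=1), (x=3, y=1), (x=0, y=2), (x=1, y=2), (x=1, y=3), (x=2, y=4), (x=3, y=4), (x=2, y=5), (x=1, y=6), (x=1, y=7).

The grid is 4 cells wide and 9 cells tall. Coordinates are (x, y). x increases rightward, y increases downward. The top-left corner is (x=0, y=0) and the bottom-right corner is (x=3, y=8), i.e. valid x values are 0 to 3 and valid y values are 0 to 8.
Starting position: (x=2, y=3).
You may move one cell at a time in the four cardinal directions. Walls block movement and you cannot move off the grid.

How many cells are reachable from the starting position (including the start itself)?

BFS flood-fill from (x=2, y=3):
  Distance 0: (x=2, y=3)
  Distance 1: (x=2, y=2), (x=3, y=3)
  Distance 2: (x=2, y=1), (x=3, y=2)
Total reachable: 5 (grid has 24 open cells total)

Answer: Reachable cells: 5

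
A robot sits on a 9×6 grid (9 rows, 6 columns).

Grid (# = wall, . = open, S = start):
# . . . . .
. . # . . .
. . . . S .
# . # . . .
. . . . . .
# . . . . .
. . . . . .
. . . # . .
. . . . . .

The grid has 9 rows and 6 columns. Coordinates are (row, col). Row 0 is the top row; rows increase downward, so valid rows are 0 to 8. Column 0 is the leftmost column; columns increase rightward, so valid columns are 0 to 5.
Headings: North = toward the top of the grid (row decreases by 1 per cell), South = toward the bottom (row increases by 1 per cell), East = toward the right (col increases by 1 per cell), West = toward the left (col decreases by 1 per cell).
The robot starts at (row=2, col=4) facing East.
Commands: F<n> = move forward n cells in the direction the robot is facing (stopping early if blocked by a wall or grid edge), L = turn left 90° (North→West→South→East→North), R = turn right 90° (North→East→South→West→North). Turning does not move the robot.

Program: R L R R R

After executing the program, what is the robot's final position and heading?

Answer: Final position: (row=2, col=4), facing North

Derivation:
Start: (row=2, col=4), facing East
  R: turn right, now facing South
  L: turn left, now facing East
  R: turn right, now facing South
  R: turn right, now facing West
  R: turn right, now facing North
Final: (row=2, col=4), facing North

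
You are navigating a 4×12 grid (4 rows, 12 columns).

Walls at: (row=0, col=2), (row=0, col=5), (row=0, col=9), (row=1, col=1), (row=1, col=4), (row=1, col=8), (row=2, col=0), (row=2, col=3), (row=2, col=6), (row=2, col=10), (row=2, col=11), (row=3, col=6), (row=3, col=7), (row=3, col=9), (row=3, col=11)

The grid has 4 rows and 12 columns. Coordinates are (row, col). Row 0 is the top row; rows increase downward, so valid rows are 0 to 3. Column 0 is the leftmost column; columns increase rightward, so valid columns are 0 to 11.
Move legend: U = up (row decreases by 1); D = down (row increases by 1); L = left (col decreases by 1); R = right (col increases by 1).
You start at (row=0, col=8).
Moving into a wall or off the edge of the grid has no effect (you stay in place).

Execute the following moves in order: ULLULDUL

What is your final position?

Start: (row=0, col=8)
  U (up): blocked, stay at (row=0, col=8)
  L (left): (row=0, col=8) -> (row=0, col=7)
  L (left): (row=0, col=7) -> (row=0, col=6)
  U (up): blocked, stay at (row=0, col=6)
  L (left): blocked, stay at (row=0, col=6)
  D (down): (row=0, col=6) -> (row=1, col=6)
  U (up): (row=1, col=6) -> (row=0, col=6)
  L (left): blocked, stay at (row=0, col=6)
Final: (row=0, col=6)

Answer: Final position: (row=0, col=6)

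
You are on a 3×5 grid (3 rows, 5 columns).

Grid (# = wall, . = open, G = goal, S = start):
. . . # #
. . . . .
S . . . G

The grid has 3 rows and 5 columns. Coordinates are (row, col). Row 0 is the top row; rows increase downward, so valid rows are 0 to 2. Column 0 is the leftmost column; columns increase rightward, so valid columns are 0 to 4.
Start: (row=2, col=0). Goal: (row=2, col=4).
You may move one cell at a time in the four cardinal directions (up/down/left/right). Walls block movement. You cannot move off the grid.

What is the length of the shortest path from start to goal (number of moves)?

Answer: Shortest path length: 4

Derivation:
BFS from (row=2, col=0) until reaching (row=2, col=4):
  Distance 0: (row=2, col=0)
  Distance 1: (row=1, col=0), (row=2, col=1)
  Distance 2: (row=0, col=0), (row=1, col=1), (row=2, col=2)
  Distance 3: (row=0, col=1), (row=1, col=2), (row=2, col=3)
  Distance 4: (row=0, col=2), (row=1, col=3), (row=2, col=4)  <- goal reached here
One shortest path (4 moves): (row=2, col=0) -> (row=2, col=1) -> (row=2, col=2) -> (row=2, col=3) -> (row=2, col=4)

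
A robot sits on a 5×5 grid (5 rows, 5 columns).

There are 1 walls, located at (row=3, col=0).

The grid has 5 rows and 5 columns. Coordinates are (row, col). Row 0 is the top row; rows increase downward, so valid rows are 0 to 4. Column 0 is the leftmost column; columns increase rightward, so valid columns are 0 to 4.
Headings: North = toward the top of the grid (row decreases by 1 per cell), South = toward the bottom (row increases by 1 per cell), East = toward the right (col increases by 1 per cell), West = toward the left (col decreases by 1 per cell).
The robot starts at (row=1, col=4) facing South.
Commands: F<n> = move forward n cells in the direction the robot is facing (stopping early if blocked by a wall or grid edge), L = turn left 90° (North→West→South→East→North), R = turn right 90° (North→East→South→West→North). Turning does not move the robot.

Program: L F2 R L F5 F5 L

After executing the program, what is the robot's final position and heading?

Answer: Final position: (row=1, col=4), facing North

Derivation:
Start: (row=1, col=4), facing South
  L: turn left, now facing East
  F2: move forward 0/2 (blocked), now at (row=1, col=4)
  R: turn right, now facing South
  L: turn left, now facing East
  F5: move forward 0/5 (blocked), now at (row=1, col=4)
  F5: move forward 0/5 (blocked), now at (row=1, col=4)
  L: turn left, now facing North
Final: (row=1, col=4), facing North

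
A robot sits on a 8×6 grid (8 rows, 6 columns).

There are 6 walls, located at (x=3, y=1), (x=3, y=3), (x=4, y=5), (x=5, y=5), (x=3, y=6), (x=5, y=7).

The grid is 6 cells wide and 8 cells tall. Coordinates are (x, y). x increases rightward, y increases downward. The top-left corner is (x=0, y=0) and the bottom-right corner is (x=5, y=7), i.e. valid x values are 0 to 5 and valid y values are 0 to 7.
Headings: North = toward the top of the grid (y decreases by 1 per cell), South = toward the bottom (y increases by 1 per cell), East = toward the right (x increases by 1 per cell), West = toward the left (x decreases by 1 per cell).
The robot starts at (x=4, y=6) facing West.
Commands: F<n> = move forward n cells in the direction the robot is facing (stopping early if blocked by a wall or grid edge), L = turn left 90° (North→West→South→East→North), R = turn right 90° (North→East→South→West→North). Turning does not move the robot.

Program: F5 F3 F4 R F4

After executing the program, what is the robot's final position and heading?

Answer: Final position: (x=4, y=6), facing North

Derivation:
Start: (x=4, y=6), facing West
  F5: move forward 0/5 (blocked), now at (x=4, y=6)
  F3: move forward 0/3 (blocked), now at (x=4, y=6)
  F4: move forward 0/4 (blocked), now at (x=4, y=6)
  R: turn right, now facing North
  F4: move forward 0/4 (blocked), now at (x=4, y=6)
Final: (x=4, y=6), facing North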